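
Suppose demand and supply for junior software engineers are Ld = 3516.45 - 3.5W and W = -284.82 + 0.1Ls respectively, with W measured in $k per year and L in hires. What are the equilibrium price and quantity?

W* = 49.5, L* = 3343.2

Solving each curve for L: Ls = 2848.2 + 10W.
Equating demand and supply, 3516.45 - 3.5W = 2848.2 + 10W gives 13.5W = 668.25, so W* = 49.5.
Plugging W* into demand: L* = 3516.45 - 3.5(49.5) = 3343.2.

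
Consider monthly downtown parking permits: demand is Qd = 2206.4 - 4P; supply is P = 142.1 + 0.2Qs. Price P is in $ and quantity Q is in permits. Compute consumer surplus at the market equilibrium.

Inverting to quantity form: Qs = -710.5 + 5P.
Equating demand and supply, 2206.4 - 4P = -710.5 + 5P gives 9P = 2916.9, so P* = 324.1.
Plugging P* into demand: Q* = 2206.4 - 4(324.1) = 910.
Demand choke price (Qd = 0): P = 2206.4/4 = 551.6. Consumer surplus = ½ × (551.6 - 324.1) × 910 = 103512.5.

Consumer surplus = 103512.5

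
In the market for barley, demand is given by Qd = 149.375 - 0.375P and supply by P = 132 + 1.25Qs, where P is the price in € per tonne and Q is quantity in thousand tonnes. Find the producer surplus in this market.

Solving each curve for Q: Qs = -105.6 + 0.8P.
At equilibrium Qd = Qs, so 149.375 - 0.375P = -105.6 + 0.8P; collecting terms, 254.975 = 1.175P and P* = 217.
From the demand curve, Q* = 149.375 - 0.375(217) = 68.
Supply choke price (Qs = 0): P = 132. Producer surplus = ½ × (217 - 132) × 68 = 2890.

Producer surplus = 2890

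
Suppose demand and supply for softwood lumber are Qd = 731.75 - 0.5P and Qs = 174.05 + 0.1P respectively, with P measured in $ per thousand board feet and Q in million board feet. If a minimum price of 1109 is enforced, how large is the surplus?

At P = 1109: Qd = 177.25 and Qs = 284.95.
Surplus = Qs - Qd = 284.95 - 177.25 = 107.7.

Surplus = 107.7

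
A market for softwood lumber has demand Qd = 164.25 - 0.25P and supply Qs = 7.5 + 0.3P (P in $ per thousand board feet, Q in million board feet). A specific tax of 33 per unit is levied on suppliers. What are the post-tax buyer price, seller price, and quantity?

P_b = 303, P_s = 270, Q = 88.5

With a tax of 33 on suppliers, they supply based on the net price P_s = P_b - 33, so Qs = -2.4 + 0.3P_b.
Set Qd = Qs: 164.25 - 0.25P_b = -2.4 + 0.3P_b, so 166.65 = 0.55P_b and P_b = 303.
Then P_s = 303 - 33 = 270 and Q = 164.25 - 0.25(303) = 88.5.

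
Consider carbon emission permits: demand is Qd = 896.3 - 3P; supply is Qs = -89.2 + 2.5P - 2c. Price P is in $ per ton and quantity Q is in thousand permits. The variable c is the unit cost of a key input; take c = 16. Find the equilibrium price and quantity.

With c = 16, supply is Qs = -121.2 + 2.5P.
At equilibrium Qd = Qs, so 896.3 - 3P = -121.2 + 2.5P; collecting terms, 1017.5 = 5.5P and P* = 185.
Substitute back: Q* = 896.3 - 3(185) = 341.3.

P* = 185, Q* = 341.3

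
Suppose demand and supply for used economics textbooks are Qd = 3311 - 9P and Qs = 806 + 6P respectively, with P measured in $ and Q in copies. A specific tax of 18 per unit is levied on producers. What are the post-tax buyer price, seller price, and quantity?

Producers keep P_s = P_b - 18 per unit, so supply in terms of the buyer price is Qs = 698 + 6P_b.
Equate demand and the shifted supply: 3311 - 9P_b = 698 + 6P_b, giving 15P_b = 2613, so P_b = 174.2.
Then P_s = 174.2 - 18 = 156.2 and Q = 3311 - 9(174.2) = 1743.2.

P_b = 174.2, P_s = 156.2, Q = 1743.2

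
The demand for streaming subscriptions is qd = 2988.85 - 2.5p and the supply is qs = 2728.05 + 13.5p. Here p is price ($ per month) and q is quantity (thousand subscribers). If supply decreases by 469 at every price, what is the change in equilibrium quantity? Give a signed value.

Δq = -73.28125

The market clears where 2988.85 - 2.5p = 2728.05 + 13.5p. Rearranging, 16p = 260.8, hence p* = 16.3.
Plugging p* into demand: q* = 2988.85 - 2.5(16.3) = 2948.1.
After the shift, supply is qs = 2259.05 + 13.5p.
New equilibrium: 729.8 = 16p, so p = 45.6125 and q = 2874.81875.
Δq = 2874.81875 - 2948.1 = -73.28125.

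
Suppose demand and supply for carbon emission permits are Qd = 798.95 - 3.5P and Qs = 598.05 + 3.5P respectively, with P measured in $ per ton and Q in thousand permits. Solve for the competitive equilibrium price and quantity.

P* = 28.7, Q* = 698.5

At equilibrium Qd = Qs, so 798.95 - 3.5P = 598.05 + 3.5P; collecting terms, 200.9 = 7P and P* = 28.7.
Plugging P* into demand: Q* = 798.95 - 3.5(28.7) = 698.5.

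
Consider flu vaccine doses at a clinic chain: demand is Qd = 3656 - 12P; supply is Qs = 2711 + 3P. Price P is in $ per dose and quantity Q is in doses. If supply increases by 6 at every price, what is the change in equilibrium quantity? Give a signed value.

Set Qd = Qs: 3656 - 12P = 2711 + 3P, so 945 = 15P and P* = 63.
From the demand curve, Q* = 3656 - 12(63) = 2900.
After the shift, supply is Qs = 2717 + 3P.
New equilibrium: 939 = 15P, so P = 62.6 and Q = 2904.8.
ΔQ = 2904.8 - 2900 = 4.8.

ΔQ = 4.8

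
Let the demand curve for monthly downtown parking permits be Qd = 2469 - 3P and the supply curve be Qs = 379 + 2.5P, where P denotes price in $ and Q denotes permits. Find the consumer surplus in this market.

Equating demand and supply, 2469 - 3P = 379 + 2.5P gives 5.5P = 2090, so P* = 380.
Substitute back: Q* = 2469 - 3(380) = 1329.
Demand choke price (Qd = 0): P = 2469/3 = 823. Consumer surplus = ½ × (823 - 380) × 1329 = 294373.5.

Consumer surplus = 294373.5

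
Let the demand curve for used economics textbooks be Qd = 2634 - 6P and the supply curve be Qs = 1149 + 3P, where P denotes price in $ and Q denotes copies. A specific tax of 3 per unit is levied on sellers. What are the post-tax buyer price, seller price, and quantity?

The tax drives a wedge P_b - P_s = 3. Substituting P_s = P_b - 3 into supply: Qs = 1140 + 3P_b.
Market clearing requires 2634 - 6P_b = 1140 + 3P_b; hence 1494 = 9P_b and P_b = 166.
Then P_s = 166 - 3 = 163 and Q = 2634 - 6(166) = 1638.

P_b = 166, P_s = 163, Q = 1638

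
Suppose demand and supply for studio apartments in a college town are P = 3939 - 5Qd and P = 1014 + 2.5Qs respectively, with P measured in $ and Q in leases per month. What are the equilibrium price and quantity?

In direct form, Qd = 787.8 - 0.2P and Qs = -405.6 + 0.4P.
Equating demand and supply, 787.8 - 0.2P = -405.6 + 0.4P gives 0.6P = 1193.4, so P* = 1989.
From the demand curve, Q* = 787.8 - 0.2(1989) = 390.

P* = 1989, Q* = 390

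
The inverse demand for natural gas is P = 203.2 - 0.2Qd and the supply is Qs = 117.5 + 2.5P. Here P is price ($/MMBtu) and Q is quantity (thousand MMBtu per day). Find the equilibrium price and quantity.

P* = 119.8, Q* = 417

Rewriting in direct form: Qd = 1016 - 5P.
Set Qd = Qs: 1016 - 5P = 117.5 + 2.5P, so 898.5 = 7.5P and P* = 119.8.
Plugging P* into demand: Q* = 1016 - 5(119.8) = 417.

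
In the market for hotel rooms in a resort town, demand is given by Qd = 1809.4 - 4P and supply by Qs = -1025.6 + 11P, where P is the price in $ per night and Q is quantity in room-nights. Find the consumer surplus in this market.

The market clears where 1809.4 - 4P = -1025.6 + 11P. Rearranging, 15P = 2835, hence P* = 189.
Plugging P* into demand: Q* = 1809.4 - 4(189) = 1053.4.
Demand choke price (Qd = 0): P = 1809.4/4 = 452.35. Consumer surplus = ½ × (452.35 - 189) × 1053.4 = 138706.445.

Consumer surplus = 138706.445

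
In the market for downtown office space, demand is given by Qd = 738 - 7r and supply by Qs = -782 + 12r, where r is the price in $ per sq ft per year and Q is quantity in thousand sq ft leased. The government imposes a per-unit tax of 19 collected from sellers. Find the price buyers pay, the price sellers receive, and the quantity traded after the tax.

The tax drives a wedge r_b - r_s = 19. Substituting r_s = r_b - 19 into supply: Qs = -1010 + 12r_b.
Market clearing requires 738 - 7r_b = -1010 + 12r_b; hence 1748 = 19r_b and r_b = 92.
Then r_s = 92 - 19 = 73 and Q = 738 - 7(92) = 94.

r_b = 92, r_s = 73, Q = 94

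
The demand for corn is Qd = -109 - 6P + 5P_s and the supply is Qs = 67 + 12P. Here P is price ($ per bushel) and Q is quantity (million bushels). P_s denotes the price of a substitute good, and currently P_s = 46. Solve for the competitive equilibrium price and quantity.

With P_s = 46, demand is Qd = 121 - 6P.
Equating demand and supply, 121 - 6P = 67 + 12P gives 18P = 54, so P* = 3.
From the demand curve, Q* = 121 - 6(3) = 103.

P* = 3, Q* = 103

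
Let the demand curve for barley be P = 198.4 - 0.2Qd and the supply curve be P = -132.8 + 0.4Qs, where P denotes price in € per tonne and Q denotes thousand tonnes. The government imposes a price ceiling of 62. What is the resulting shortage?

Solving each curve for Q: Qd = 992 - 5P and Qs = 332 + 2.5P.
At P = 62: Qd = 682 and Qs = 487.
Shortage = Qd - Qs = 682 - 487 = 195.

Shortage = 195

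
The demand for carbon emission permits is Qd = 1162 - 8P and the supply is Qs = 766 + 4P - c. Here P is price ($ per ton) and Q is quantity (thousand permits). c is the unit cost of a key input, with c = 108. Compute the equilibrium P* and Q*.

P* = 42, Q* = 826

With c = 108, supply is Qs = 658 + 4P.
At equilibrium Qd = Qs, so 1162 - 8P = 658 + 4P; collecting terms, 504 = 12P and P* = 42.
Substitute back: Q* = 1162 - 8(42) = 826.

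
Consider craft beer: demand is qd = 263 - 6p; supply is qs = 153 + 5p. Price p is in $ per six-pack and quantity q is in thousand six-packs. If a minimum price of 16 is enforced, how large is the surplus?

Evaluating both curves at the floor price 16 gives qd = 167, qs = 233.
Surplus = qs - qd = 233 - 167 = 66.

Surplus = 66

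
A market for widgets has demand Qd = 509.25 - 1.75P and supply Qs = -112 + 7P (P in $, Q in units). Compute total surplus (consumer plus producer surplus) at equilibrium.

The market clears where 509.25 - 1.75P = -112 + 7P. Rearranging, 8.75P = 621.25, hence P* = 71.
Plugging P* into demand: Q* = 509.25 - 1.75(71) = 385.
Demand choke price = 291; supply choke price = 16. CS = ½(291 - 71)(385) = 42350; PS = ½(71 - 16)(385) = 10587.5. Total surplus = 52937.5.

Total surplus = 52937.5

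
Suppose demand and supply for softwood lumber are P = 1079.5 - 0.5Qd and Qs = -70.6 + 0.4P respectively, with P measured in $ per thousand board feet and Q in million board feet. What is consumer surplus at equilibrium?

In direct form, Qd = 2159 - 2P.
At equilibrium Qd = Qs, so 2159 - 2P = -70.6 + 0.4P; collecting terms, 2229.6 = 2.4P and P* = 929.
From the demand curve, Q* = 2159 - 2(929) = 301.
Demand choke price (Qd = 0): P = 2159/2 = 1079.5. Consumer surplus = ½ × (1079.5 - 929) × 301 = 22650.25.

Consumer surplus = 22650.25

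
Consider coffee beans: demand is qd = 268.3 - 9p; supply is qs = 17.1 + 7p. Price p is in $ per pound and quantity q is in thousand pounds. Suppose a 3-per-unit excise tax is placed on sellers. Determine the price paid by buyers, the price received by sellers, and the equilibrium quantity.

The tax drives a wedge p_b - p_s = 3. Substituting p_s = p_b - 3 into supply: qs = -3.9 + 7p_b.
Set qd = qs: 268.3 - 9p_b = -3.9 + 7p_b, so 272.2 = 16p_b and p_b = 17.0125.
Then p_s = 17.0125 - 3 = 14.0125 and q = 268.3 - 9(17.0125) = 115.1875.

p_b = 17.0125, p_s = 14.0125, q = 115.1875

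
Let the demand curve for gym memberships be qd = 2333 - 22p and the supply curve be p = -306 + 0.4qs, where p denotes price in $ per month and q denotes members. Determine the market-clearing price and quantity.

p* = 64, q* = 925

Inverting to quantity form: qs = 765 + 2.5p.
Set qd = qs: 2333 - 22p = 765 + 2.5p, so 1568 = 24.5p and p* = 64.
Then q* = 2333 - 22(64) = 925.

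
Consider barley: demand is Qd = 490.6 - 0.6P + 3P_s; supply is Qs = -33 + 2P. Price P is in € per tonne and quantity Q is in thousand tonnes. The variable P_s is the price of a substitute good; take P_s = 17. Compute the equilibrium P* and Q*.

With P_s = 17, demand is Qd = 541.6 - 0.6P.
Set Qd = Qs: 541.6 - 0.6P = -33 + 2P, so 574.6 = 2.6P and P* = 221.
Then Q* = 541.6 - 0.6(221) = 409.

P* = 221, Q* = 409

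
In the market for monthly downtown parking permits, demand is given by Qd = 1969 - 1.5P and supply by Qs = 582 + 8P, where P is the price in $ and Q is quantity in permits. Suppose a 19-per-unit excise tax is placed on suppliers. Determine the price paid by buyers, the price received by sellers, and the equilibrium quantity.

The tax drives a wedge P_b - P_s = 19. Substituting P_s = P_b - 19 into supply: Qs = 430 + 8P_b.
Set Qd = Qs: 1969 - 1.5P_b = 430 + 8P_b, so 1539 = 9.5P_b and P_b = 162.
Then P_s = 162 - 19 = 143 and Q = 1969 - 1.5(162) = 1726.

P_b = 162, P_s = 143, Q = 1726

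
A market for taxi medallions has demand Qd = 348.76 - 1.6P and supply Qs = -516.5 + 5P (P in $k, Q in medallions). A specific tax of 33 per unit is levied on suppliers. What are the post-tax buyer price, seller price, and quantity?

P_b = 156.1, P_s = 123.1, Q = 99

With a tax of 33 on suppliers, they supply based on the net price P_s = P_b - 33, so Qs = -681.5 + 5P_b.
Equate demand and the shifted supply: 348.76 - 1.6P_b = -681.5 + 5P_b, giving 6.6P_b = 1030.26, so P_b = 156.1.
Then P_s = 156.1 - 33 = 123.1 and Q = 348.76 - 1.6(156.1) = 99.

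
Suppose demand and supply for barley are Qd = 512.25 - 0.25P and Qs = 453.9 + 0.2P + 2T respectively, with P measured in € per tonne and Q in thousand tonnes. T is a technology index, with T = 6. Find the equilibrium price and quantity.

With T = 6, supply is Qs = 465.9 + 0.2P.
Set Qd = Qs: 512.25 - 0.25P = 465.9 + 0.2P, so 46.35 = 0.45P and P* = 103.
Plugging P* into demand: Q* = 512.25 - 0.25(103) = 486.5.

P* = 103, Q* = 486.5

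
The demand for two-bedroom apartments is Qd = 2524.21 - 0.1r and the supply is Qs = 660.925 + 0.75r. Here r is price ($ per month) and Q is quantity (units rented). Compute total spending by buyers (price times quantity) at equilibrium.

Set Qd = Qs: 2524.21 - 0.1r = 660.925 + 0.75r, so 1863.285 = 0.85r and r* = 2192.1.
Then Q* = 2524.21 - 0.1(2192.1) = 2305.
Total spending by buyers = r* × Q* = 2192.1 × 2305 = 5052790.5.

Total spending by buyers = 5052790.5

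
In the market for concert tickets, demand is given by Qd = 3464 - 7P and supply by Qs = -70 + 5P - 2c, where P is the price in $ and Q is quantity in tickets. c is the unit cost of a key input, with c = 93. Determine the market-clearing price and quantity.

P* = 310, Q* = 1294

With c = 93, supply is Qs = -256 + 5P.
Set Qd = Qs: 3464 - 7P = -256 + 5P, so 3720 = 12P and P* = 310.
Substitute back: Q* = 3464 - 7(310) = 1294.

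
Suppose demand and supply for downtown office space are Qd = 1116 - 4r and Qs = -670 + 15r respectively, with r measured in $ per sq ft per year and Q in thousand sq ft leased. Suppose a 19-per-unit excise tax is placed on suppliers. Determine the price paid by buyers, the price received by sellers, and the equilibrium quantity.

With a tax of 19 on suppliers, they supply based on the net price r_s = r_b - 19, so Qs = -955 + 15r_b.
Set Qd = Qs: 1116 - 4r_b = -955 + 15r_b, so 2071 = 19r_b and r_b = 109.
Then r_s = 109 - 19 = 90 and Q = 1116 - 4(109) = 680.

r_b = 109, r_s = 90, Q = 680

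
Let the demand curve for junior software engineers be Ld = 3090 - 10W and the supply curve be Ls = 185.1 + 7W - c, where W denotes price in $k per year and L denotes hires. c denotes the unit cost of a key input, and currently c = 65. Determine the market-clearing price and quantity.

W* = 174.7, L* = 1343

With c = 65, supply is Ls = 120.1 + 7W.
Equating demand and supply, 3090 - 10W = 120.1 + 7W gives 17W = 2969.9, so W* = 174.7.
Plugging W* into demand: L* = 3090 - 10(174.7) = 1343.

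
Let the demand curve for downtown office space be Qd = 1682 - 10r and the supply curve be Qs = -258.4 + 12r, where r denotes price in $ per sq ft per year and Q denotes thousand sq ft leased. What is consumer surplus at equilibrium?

Consumer surplus = 32000

At equilibrium Qd = Qs, so 1682 - 10r = -258.4 + 12r; collecting terms, 1940.4 = 22r and r* = 88.2.
Substitute back: Q* = 1682 - 10(88.2) = 800.
Demand choke price (Qd = 0): r = 1682/10 = 168.2. Consumer surplus = ½ × (168.2 - 88.2) × 800 = 32000.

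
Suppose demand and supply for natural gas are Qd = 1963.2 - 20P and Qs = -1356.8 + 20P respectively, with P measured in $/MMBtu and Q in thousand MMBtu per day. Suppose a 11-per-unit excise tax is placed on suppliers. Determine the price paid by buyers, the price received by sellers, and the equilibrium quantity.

P_b = 88.5, P_s = 77.5, Q = 193.2

The tax drives a wedge P_b - P_s = 11. Substituting P_s = P_b - 11 into supply: Qs = -1576.8 + 20P_b.
Equate demand and the shifted supply: 1963.2 - 20P_b = -1576.8 + 20P_b, giving 40P_b = 3540, so P_b = 88.5.
So P_s = 77.5 and the quantity traded is Q = 1963.2 - 20(88.5) = 193.2.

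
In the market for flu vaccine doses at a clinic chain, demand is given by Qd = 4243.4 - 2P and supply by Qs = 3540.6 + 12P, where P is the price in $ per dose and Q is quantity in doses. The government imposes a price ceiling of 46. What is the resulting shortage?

Evaluating both curves at the ceiling price 46 gives Qd = 4151.4, Qs = 4092.6.
Shortage = Qd - Qs = 4151.4 - 4092.6 = 58.8.

Shortage = 58.8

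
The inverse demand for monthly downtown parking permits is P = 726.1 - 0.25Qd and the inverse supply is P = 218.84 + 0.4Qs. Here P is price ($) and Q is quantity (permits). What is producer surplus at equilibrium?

In direct form, Qd = 2904.4 - 4P and Qs = -547.1 + 2.5P.
Equating demand and supply, 2904.4 - 4P = -547.1 + 2.5P gives 6.5P = 3451.5, so P* = 531.
Substitute back: Q* = 2904.4 - 4(531) = 780.4.
Supply choke price (Qs = 0): P = 218.84. Producer surplus = ½ × (531 - 218.84) × 780.4 = 121804.832.

Producer surplus = 121804.832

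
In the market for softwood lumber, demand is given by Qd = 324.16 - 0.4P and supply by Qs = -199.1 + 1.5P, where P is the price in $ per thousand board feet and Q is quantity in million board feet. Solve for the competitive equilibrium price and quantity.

P* = 275.4, Q* = 214

Set Qd = Qs: 324.16 - 0.4P = -199.1 + 1.5P, so 523.26 = 1.9P and P* = 275.4.
Then Q* = 324.16 - 0.4(275.4) = 214.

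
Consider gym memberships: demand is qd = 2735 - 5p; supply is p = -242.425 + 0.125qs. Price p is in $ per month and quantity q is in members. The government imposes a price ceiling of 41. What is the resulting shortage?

Inverting to quantity form: qs = 1939.4 + 8p.
With p fixed at 41, quantity demanded is 2530 and quantity supplied is 2267.4.
Shortage = qd - qs = 2530 - 2267.4 = 262.6.

Shortage = 262.6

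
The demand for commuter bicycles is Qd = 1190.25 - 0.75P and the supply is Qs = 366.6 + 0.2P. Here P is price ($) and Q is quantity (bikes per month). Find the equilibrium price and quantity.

P* = 867, Q* = 540

Equating demand and supply, 1190.25 - 0.75P = 366.6 + 0.2P gives 0.95P = 823.65, so P* = 867.
Substitute back: Q* = 1190.25 - 0.75(867) = 540.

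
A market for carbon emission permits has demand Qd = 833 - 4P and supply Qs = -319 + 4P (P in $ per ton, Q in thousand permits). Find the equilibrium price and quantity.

P* = 144, Q* = 257

Set Qd = Qs: 833 - 4P = -319 + 4P, so 1152 = 8P and P* = 144.
Substitute back: Q* = 833 - 4(144) = 257.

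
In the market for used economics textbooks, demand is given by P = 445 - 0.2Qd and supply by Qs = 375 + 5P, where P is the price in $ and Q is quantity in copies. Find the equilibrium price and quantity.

In direct form, Qd = 2225 - 5P.
Set Qd = Qs: 2225 - 5P = 375 + 5P, so 1850 = 10P and P* = 185.
Substitute back: Q* = 2225 - 5(185) = 1300.

P* = 185, Q* = 1300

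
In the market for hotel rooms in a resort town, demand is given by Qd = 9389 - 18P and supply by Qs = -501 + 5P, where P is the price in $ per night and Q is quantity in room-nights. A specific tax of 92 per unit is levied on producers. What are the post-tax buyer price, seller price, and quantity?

P_b = 450, P_s = 358, Q = 1289

The tax drives a wedge P_b - P_s = 92. Substituting P_s = P_b - 92 into supply: Qs = -961 + 5P_b.
Set Qd = Qs: 9389 - 18P_b = -961 + 5P_b, so 10350 = 23P_b and P_b = 450.
Then P_s = 450 - 92 = 358 and Q = 9389 - 18(450) = 1289.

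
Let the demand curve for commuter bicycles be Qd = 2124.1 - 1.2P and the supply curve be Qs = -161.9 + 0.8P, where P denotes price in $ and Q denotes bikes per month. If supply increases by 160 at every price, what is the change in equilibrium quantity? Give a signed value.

ΔQ = 96

The market clears where 2124.1 - 1.2P = -161.9 + 0.8P. Rearranging, 2P = 2286, hence P* = 1143.
From the demand curve, Q* = 2124.1 - 1.2(1143) = 752.5.
After the shift, supply is Qs = -1.9 + 0.8P.
New equilibrium: 2126 = 2P, so P = 1063 and Q = 848.5.
ΔQ = 848.5 - 752.5 = 96.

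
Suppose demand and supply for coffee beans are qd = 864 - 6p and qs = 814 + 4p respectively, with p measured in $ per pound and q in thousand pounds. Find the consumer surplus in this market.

At equilibrium qd = qs, so 864 - 6p = 814 + 4p; collecting terms, 50 = 10p and p* = 5.
Substitute back: q* = 864 - 6(5) = 834.
Demand choke price (qd = 0): p = 864/6 = 144. Consumer surplus = ½ × (144 - 5) × 834 = 57963.

Consumer surplus = 57963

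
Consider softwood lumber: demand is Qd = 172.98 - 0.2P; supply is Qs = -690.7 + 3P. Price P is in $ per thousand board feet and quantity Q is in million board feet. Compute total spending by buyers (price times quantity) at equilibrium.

The market clears where 172.98 - 0.2P = -690.7 + 3P. Rearranging, 3.2P = 863.68, hence P* = 269.9.
Then Q* = 172.98 - 0.2(269.9) = 119.
Total spending by buyers = P* × Q* = 269.9 × 119 = 32118.1.

Total spending by buyers = 32118.1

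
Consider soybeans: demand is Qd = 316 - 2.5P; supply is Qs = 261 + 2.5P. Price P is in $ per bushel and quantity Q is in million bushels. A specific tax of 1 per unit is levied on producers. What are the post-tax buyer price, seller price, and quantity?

The tax drives a wedge P_b - P_s = 1. Substituting P_s = P_b - 1 into supply: Qs = 258.5 + 2.5P_b.
Equate demand and the shifted supply: 316 - 2.5P_b = 258.5 + 2.5P_b, giving 5P_b = 57.5, so P_b = 11.5.
So P_s = 10.5 and the quantity traded is Q = 316 - 2.5(11.5) = 287.25.

P_b = 11.5, P_s = 10.5, Q = 287.25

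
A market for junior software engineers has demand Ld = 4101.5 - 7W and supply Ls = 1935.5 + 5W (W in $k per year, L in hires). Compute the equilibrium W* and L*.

At equilibrium Ld = Ls, so 4101.5 - 7W = 1935.5 + 5W; collecting terms, 2166 = 12W and W* = 180.5.
Then L* = 4101.5 - 7(180.5) = 2838.

W* = 180.5, L* = 2838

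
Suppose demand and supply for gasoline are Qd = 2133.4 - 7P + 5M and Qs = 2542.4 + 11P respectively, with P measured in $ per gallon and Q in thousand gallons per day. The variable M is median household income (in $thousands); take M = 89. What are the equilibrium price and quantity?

P* = 2, Q* = 2564.4

With M = 89, demand is Qd = 2578.4 - 7P.
The market clears where 2578.4 - 7P = 2542.4 + 11P. Rearranging, 18P = 36, hence P* = 2.
From the demand curve, Q* = 2578.4 - 7(2) = 2564.4.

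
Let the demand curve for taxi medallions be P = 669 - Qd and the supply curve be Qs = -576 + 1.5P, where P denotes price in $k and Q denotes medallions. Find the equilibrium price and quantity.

P* = 498, Q* = 171

Rewriting in direct form: Qd = 669 - P.
At equilibrium Qd = Qs, so 669 - P = -576 + 1.5P; collecting terms, 1245 = 2.5P and P* = 498.
Then Q* = 669 - 498 = 171.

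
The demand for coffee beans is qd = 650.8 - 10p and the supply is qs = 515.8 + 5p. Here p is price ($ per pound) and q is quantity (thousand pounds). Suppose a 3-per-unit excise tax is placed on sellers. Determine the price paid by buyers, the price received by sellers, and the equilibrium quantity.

p_b = 10, p_s = 7, q = 550.8

Sellers keep p_s = p_b - 3 per unit, so supply in terms of the buyer price is qs = 500.8 + 5p_b.
Equate demand and the shifted supply: 650.8 - 10p_b = 500.8 + 5p_b, giving 15p_b = 150, so p_b = 10.
Then p_s = 10 - 3 = 7 and q = 650.8 - 10(10) = 550.8.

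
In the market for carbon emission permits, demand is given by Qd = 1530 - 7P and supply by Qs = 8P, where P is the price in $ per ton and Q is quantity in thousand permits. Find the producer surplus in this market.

Equating demand and supply, 1530 - 7P = 8P gives 15P = 1530, so P* = 102.
Substitute back: Q* = 1530 - 7(102) = 816.
Supply choke price (Qs = 0): P = 0. Producer surplus = ½ × (102 - 0) × 816 = 41616.

Producer surplus = 41616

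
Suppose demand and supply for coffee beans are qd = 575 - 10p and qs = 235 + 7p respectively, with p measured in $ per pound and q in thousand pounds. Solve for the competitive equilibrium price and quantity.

Set qd = qs: 575 - 10p = 235 + 7p, so 340 = 17p and p* = 20.
Plugging p* into demand: q* = 575 - 10(20) = 375.

p* = 20, q* = 375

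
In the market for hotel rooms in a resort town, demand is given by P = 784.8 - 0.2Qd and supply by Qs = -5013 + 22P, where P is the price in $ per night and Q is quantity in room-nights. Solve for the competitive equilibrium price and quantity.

Solving each curve for Q: Qd = 3924 - 5P.
Set Qd = Qs: 3924 - 5P = -5013 + 22P, so 8937 = 27P and P* = 331.
Plugging P* into demand: Q* = 3924 - 5(331) = 2269.

P* = 331, Q* = 2269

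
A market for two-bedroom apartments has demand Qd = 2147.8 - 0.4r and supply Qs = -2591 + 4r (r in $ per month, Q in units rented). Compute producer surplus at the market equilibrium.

Producer surplus = 368511.125

Equating demand and supply, 2147.8 - 0.4r = -2591 + 4r gives 4.4r = 4738.8, so r* = 1077.
From the demand curve, Q* = 2147.8 - 0.4(1077) = 1717.
Supply choke price (Qs = 0): r = 647.75. Producer surplus = ½ × (1077 - 647.75) × 1717 = 368511.125.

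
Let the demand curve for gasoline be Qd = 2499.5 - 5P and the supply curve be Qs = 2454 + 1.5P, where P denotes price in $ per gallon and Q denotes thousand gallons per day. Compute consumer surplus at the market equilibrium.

Consumer surplus = 607376.025

Equating demand and supply, 2499.5 - 5P = 2454 + 1.5P gives 6.5P = 45.5, so P* = 7.
Plugging P* into demand: Q* = 2499.5 - 5(7) = 2464.5.
Demand choke price (Qd = 0): P = 2499.5/5 = 499.9. Consumer surplus = ½ × (499.9 - 7) × 2464.5 = 607376.025.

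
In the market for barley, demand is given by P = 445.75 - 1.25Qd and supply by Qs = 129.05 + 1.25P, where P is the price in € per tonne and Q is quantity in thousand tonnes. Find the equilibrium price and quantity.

P* = 111, Q* = 267.8

Inverting to quantity form: Qd = 356.6 - 0.8P.
At equilibrium Qd = Qs, so 356.6 - 0.8P = 129.05 + 1.25P; collecting terms, 227.55 = 2.05P and P* = 111.
Substitute back: Q* = 356.6 - 0.8(111) = 267.8.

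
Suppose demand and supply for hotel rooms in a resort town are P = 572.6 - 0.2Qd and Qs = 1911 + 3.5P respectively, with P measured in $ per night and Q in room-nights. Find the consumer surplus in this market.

Rewriting in direct form: Qd = 2863 - 5P.
At equilibrium Qd = Qs, so 2863 - 5P = 1911 + 3.5P; collecting terms, 952 = 8.5P and P* = 112.
Substitute back: Q* = 2863 - 5(112) = 2303.
Demand choke price (Qd = 0): P = 2863/5 = 572.6. Consumer surplus = ½ × (572.6 - 112) × 2303 = 530380.9.

Consumer surplus = 530380.9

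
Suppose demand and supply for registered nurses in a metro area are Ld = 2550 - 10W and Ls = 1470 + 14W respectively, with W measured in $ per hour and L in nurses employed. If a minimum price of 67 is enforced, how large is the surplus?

Evaluating both curves at the floor price 67 gives Ld = 1880, Ls = 2408.
Surplus = Ls - Ld = 2408 - 1880 = 528.

Surplus = 528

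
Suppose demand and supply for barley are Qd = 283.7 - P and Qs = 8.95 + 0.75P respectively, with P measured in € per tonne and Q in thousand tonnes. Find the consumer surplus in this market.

Equating demand and supply, 283.7 - P = 8.95 + 0.75P gives 1.75P = 274.75, so P* = 157.
Substitute back: Q* = 283.7 - 157 = 126.7.
Demand choke price (Qd = 0): P = 283.7. Consumer surplus = ½ × (283.7 - 157) × 126.7 = 8026.445.

Consumer surplus = 8026.445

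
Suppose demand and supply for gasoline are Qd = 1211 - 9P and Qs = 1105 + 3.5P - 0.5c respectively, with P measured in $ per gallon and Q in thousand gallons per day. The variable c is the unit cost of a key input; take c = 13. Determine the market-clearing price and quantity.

P* = 9, Q* = 1130

With c = 13, supply is Qs = 1098.5 + 3.5P.
Equating demand and supply, 1211 - 9P = 1098.5 + 3.5P gives 12.5P = 112.5, so P* = 9.
Then Q* = 1211 - 9(9) = 1130.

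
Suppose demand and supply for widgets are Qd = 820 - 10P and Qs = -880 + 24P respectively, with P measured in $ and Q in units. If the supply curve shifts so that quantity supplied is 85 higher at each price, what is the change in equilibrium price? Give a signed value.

ΔP = -2.5

At equilibrium Qd = Qs, so 820 - 10P = -880 + 24P; collecting terms, 1700 = 34P and P* = 50.
From the demand curve, Q* = 820 - 10(50) = 320.
After the shift, supply is Qs = -795 + 24P.
New equilibrium: 1615 = 34P, so P = 47.5 and Q = 345.
ΔP = 47.5 - 50 = -2.5.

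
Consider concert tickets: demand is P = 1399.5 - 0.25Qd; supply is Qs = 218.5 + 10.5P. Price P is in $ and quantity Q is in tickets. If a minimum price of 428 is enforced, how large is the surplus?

Solving each curve for Q: Qd = 5598 - 4P.
Evaluating both curves at the floor price 428 gives Qd = 3886, Qs = 4712.5.
Surplus = Qs - Qd = 4712.5 - 3886 = 826.5.

Surplus = 826.5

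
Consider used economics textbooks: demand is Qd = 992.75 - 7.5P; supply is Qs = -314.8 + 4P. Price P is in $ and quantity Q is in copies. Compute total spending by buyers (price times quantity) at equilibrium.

The market clears where 992.75 - 7.5P = -314.8 + 4P. Rearranging, 11.5P = 1307.55, hence P* = 113.7.
Then Q* = 992.75 - 7.5(113.7) = 140.
Total spending by buyers = P* × Q* = 113.7 × 140 = 15918.

Total spending by buyers = 15918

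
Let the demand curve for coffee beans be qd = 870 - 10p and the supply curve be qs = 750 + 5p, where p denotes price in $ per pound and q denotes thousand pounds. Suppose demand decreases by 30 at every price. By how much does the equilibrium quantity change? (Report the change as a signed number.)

Equating demand and supply, 870 - 10p = 750 + 5p gives 15p = 120, so p* = 8.
From the demand curve, q* = 870 - 10(8) = 790.
After the shift, demand is qd = 840 - 10p.
Re-solving, 15p = 90 gives p = 6 and q = 780.
Δq = 780 - 790 = -10.

Δq = -10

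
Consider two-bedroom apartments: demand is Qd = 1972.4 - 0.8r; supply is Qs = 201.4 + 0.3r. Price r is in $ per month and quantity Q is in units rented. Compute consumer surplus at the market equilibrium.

The market clears where 1972.4 - 0.8r = 201.4 + 0.3r. Rearranging, 1.1r = 1771, hence r* = 1610.
Plugging r* into demand: Q* = 1972.4 - 0.8(1610) = 684.4.
Demand choke price (Qd = 0): r = 1972.4/0.8 = 2465.5. Consumer surplus = ½ × (2465.5 - 1610) × 684.4 = 292752.1.

Consumer surplus = 292752.1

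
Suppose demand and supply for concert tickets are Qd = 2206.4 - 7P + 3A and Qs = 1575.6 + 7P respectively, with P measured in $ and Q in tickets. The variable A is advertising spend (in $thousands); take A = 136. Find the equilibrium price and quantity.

P* = 74.2, Q* = 2095

With A = 136, demand is Qd = 2614.4 - 7P.
The market clears where 2614.4 - 7P = 1575.6 + 7P. Rearranging, 14P = 1038.8, hence P* = 74.2.
Plugging P* into demand: Q* = 2614.4 - 7(74.2) = 2095.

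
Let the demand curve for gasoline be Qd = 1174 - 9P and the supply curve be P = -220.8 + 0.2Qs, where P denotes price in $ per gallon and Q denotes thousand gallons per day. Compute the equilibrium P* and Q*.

In direct form, Qs = 1104 + 5P.
The market clears where 1174 - 9P = 1104 + 5P. Rearranging, 14P = 70, hence P* = 5.
Substitute back: Q* = 1174 - 9(5) = 1129.

P* = 5, Q* = 1129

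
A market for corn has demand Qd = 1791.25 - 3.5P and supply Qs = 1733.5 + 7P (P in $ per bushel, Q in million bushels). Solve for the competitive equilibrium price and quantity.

P* = 5.5, Q* = 1772

Set Qd = Qs: 1791.25 - 3.5P = 1733.5 + 7P, so 57.75 = 10.5P and P* = 5.5.
Substitute back: Q* = 1791.25 - 3.5(5.5) = 1772.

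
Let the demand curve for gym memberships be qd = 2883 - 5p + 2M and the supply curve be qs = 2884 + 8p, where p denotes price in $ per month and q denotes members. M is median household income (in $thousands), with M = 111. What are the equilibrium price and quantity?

p* = 17, q* = 3020

With M = 111, demand is qd = 3105 - 5p.
The market clears where 3105 - 5p = 2884 + 8p. Rearranging, 13p = 221, hence p* = 17.
From the demand curve, q* = 3105 - 5(17) = 3020.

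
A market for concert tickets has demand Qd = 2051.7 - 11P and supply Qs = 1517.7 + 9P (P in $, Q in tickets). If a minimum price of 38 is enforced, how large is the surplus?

At P = 38: Qd = 1633.7 and Qs = 1859.7.
Surplus = Qs - Qd = 1859.7 - 1633.7 = 226.

Surplus = 226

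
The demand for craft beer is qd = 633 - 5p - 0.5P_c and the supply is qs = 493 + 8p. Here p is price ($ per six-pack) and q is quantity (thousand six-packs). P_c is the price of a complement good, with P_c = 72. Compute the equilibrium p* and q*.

p* = 8, q* = 557

With P_c = 72, demand is qd = 597 - 5p.
The market clears where 597 - 5p = 493 + 8p. Rearranging, 13p = 104, hence p* = 8.
Substitute back: q* = 597 - 5(8) = 557.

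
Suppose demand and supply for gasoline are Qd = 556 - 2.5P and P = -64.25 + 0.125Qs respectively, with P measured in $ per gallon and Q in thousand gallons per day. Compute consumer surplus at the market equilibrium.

In direct form, Qs = 514 + 8P.
The market clears where 556 - 2.5P = 514 + 8P. Rearranging, 10.5P = 42, hence P* = 4.
Plugging P* into demand: Q* = 556 - 2.5(4) = 546.
Demand choke price (Qd = 0): P = 556/2.5 = 222.4. Consumer surplus = ½ × (222.4 - 4) × 546 = 59623.2.

Consumer surplus = 59623.2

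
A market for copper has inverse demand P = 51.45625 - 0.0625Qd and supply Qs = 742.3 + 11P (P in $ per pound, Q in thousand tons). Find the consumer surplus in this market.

In direct form, Qd = 823.3 - 16P.
At equilibrium Qd = Qs, so 823.3 - 16P = 742.3 + 11P; collecting terms, 81 = 27P and P* = 3.
From the demand curve, Q* = 823.3 - 16(3) = 775.3.
Demand choke price (Qd = 0): P = 823.3/16 = 51.45625. Consumer surplus = ½ × (51.45625 - 3) × 775.3 = 18784.0653125.

Consumer surplus = 18784.0653125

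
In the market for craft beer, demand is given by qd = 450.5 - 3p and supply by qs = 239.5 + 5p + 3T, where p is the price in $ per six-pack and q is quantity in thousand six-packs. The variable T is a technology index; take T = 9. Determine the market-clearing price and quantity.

With T = 9, supply is qs = 266.5 + 5p.
At equilibrium qd = qs, so 450.5 - 3p = 266.5 + 5p; collecting terms, 184 = 8p and p* = 23.
Then q* = 450.5 - 3(23) = 381.5.

p* = 23, q* = 381.5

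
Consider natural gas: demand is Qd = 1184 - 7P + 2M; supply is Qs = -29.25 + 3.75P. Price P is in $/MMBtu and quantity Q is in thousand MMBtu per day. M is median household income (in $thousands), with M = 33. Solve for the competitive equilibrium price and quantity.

P* = 119, Q* = 417

With M = 33, demand is Qd = 1250 - 7P.
Equating demand and supply, 1250 - 7P = -29.25 + 3.75P gives 10.75P = 1279.25, so P* = 119.
From the demand curve, Q* = 1250 - 7(119) = 417.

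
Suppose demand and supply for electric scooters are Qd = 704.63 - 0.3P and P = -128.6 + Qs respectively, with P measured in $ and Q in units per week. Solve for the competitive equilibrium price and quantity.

Inverting to quantity form: Qs = 128.6 + P.
The market clears where 704.63 - 0.3P = 128.6 + P. Rearranging, 1.3P = 576.03, hence P* = 443.1.
Substitute back: Q* = 704.63 - 0.3(443.1) = 571.7.

P* = 443.1, Q* = 571.7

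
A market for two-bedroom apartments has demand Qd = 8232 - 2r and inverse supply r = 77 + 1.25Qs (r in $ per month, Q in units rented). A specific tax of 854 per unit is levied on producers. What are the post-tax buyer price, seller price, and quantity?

Inverting to quantity form: Qs = -61.6 + 0.8r.
With a tax of 854 on producers, they supply based on the net price r_s = r_b - 854, so Qs = -744.8 + 0.8r_b.
Set Qd = Qs: 8232 - 2r_b = -744.8 + 0.8r_b, so 8976.8 = 2.8r_b and r_b = 3206.
So r_s = 2352 and the quantity traded is Q = 8232 - 2(3206) = 1820.

r_b = 3206, r_s = 2352, Q = 1820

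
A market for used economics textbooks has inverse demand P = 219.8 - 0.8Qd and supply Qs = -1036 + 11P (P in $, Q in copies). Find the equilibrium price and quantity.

P* = 107, Q* = 141

In direct form, Qd = 274.75 - 1.25P.
At equilibrium Qd = Qs, so 274.75 - 1.25P = -1036 + 11P; collecting terms, 1310.75 = 12.25P and P* = 107.
Then Q* = 274.75 - 1.25(107) = 141.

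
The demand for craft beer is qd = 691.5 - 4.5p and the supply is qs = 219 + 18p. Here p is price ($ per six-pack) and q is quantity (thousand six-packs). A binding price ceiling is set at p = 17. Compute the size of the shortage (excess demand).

Shortage = 90

At p = 17: qd = 615 and qs = 525.
Shortage = qd - qs = 615 - 525 = 90.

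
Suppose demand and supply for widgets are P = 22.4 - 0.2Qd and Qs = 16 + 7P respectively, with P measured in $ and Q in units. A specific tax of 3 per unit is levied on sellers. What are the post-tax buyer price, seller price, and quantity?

P_b = 9.75, P_s = 6.75, Q = 63.25

In direct form, Qd = 112 - 5P.
With a tax of 3 on sellers, they supply based on the net price P_s = P_b - 3, so Qs = -5 + 7P_b.
Market clearing requires 112 - 5P_b = -5 + 7P_b; hence 117 = 12P_b and P_b = 9.75.
Then P_s = 9.75 - 3 = 6.75 and Q = 112 - 5(9.75) = 63.25.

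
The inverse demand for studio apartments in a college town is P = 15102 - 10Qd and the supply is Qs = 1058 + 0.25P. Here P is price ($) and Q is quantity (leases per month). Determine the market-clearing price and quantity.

P* = 1292, Q* = 1381

Rewriting in direct form: Qd = 1510.2 - 0.1P.
At equilibrium Qd = Qs, so 1510.2 - 0.1P = 1058 + 0.25P; collecting terms, 452.2 = 0.35P and P* = 1292.
Substitute back: Q* = 1510.2 - 0.1(1292) = 1381.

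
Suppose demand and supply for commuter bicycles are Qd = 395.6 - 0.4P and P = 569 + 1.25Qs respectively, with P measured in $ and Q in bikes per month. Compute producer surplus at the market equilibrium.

Producer surplus = 7840

Inverting to quantity form: Qs = -455.2 + 0.8P.
At equilibrium Qd = Qs, so 395.6 - 0.4P = -455.2 + 0.8P; collecting terms, 850.8 = 1.2P and P* = 709.
Plugging P* into demand: Q* = 395.6 - 0.4(709) = 112.
Supply choke price (Qs = 0): P = 569. Producer surplus = ½ × (709 - 569) × 112 = 7840.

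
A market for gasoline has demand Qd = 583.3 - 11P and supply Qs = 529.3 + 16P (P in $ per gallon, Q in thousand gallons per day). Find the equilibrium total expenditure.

Total expenditure = 1122.6

Set Qd = Qs: 583.3 - 11P = 529.3 + 16P, so 54 = 27P and P* = 2.
Substitute back: Q* = 583.3 - 11(2) = 561.3.
Total expenditure = P* × Q* = 2 × 561.3 = 1122.6.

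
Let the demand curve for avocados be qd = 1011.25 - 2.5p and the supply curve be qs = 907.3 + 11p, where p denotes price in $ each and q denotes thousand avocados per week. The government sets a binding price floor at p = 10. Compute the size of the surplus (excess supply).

At p = 10: qd = 986.25 and qs = 1017.3.
Surplus = qs - qd = 1017.3 - 986.25 = 31.05.

Surplus = 31.05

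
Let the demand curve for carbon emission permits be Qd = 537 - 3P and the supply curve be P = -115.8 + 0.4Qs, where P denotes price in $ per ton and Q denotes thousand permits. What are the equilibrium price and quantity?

P* = 45, Q* = 402

Inverting to quantity form: Qs = 289.5 + 2.5P.
Equating demand and supply, 537 - 3P = 289.5 + 2.5P gives 5.5P = 247.5, so P* = 45.
Plugging P* into demand: Q* = 537 - 3(45) = 402.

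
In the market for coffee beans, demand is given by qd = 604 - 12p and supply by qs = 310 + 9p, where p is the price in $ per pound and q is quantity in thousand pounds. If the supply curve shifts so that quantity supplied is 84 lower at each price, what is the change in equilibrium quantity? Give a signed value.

Equating demand and supply, 604 - 12p = 310 + 9p gives 21p = 294, so p* = 14.
Plugging p* into demand: q* = 604 - 12(14) = 436.
After the shift, supply is qs = 226 + 9p.
New equilibrium: 378 = 21p, so p = 18 and q = 388.
Δq = 388 - 436 = -48.

Δq = -48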